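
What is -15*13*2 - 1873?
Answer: -2263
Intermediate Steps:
-15*13*2 - 1873 = -195*2 - 1873 = -390 - 1873 = -2263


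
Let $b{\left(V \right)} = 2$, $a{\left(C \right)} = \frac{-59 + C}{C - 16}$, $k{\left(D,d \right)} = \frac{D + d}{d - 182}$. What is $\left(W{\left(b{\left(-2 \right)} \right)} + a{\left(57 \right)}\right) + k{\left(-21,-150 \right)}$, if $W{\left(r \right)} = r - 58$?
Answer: $- \frac{755925}{13612} \approx -55.534$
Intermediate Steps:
$k{\left(D,d \right)} = \frac{D + d}{-182 + d}$
$a{\left(C \right)} = \frac{-59 + C}{-16 + C}$
$W{\left(r \right)} = -58 + r$
$\left(W{\left(b{\left(-2 \right)} \right)} + a{\left(57 \right)}\right) + k{\left(-21,-150 \right)} = \left(\left(-58 + 2\right) + \frac{-59 + 57}{-16 + 57}\right) + \frac{-21 - 150}{-182 - 150} = \left(-56 + \frac{1}{41} \left(-2\right)\right) + \frac{1}{-332} \left(-171\right) = \left(-56 + \frac{1}{41} \left(-2\right)\right) - - \frac{171}{332} = \left(-56 - \frac{2}{41}\right) + \frac{171}{332} = - \frac{2298}{41} + \frac{171}{332} = - \frac{755925}{13612}$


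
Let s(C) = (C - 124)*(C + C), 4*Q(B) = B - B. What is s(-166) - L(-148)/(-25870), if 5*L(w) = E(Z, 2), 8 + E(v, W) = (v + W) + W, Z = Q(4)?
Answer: 6226908998/64675 ≈ 96280.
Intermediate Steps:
Q(B) = 0 (Q(B) = (B - B)/4 = (¼)*0 = 0)
Z = 0
E(v, W) = -8 + v + 2*W (E(v, W) = -8 + ((v + W) + W) = -8 + ((W + v) + W) = -8 + (v + 2*W) = -8 + v + 2*W)
L(w) = -⅘ (L(w) = (-8 + 0 + 2*2)/5 = (-8 + 0 + 4)/5 = (⅕)*(-4) = -⅘)
s(C) = 2*C*(-124 + C) (s(C) = (-124 + C)*(2*C) = 2*C*(-124 + C))
s(-166) - L(-148)/(-25870) = 2*(-166)*(-124 - 166) - (-4)/(5*(-25870)) = 2*(-166)*(-290) - (-4)*(-1)/(5*25870) = 96280 - 1*2/64675 = 96280 - 2/64675 = 6226908998/64675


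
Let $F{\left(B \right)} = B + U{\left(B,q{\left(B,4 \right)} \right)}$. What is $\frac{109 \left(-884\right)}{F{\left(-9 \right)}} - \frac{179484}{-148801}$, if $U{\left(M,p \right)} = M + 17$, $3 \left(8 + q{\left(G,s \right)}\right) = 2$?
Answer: $\frac{14338048640}{148801} \approx 96357.0$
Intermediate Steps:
$q{\left(G,s \right)} = - \frac{22}{3}$ ($q{\left(G,s \right)} = -8 + \frac{1}{3} \cdot 2 = -8 + \frac{2}{3} = - \frac{22}{3}$)
$U{\left(M,p \right)} = 17 + M$
$F{\left(B \right)} = 17 + 2 B$ ($F{\left(B \right)} = B + \left(17 + B\right) = 17 + 2 B$)
$\frac{109 \left(-884\right)}{F{\left(-9 \right)}} - \frac{179484}{-148801} = \frac{109 \left(-884\right)}{17 + 2 \left(-9\right)} - \frac{179484}{-148801} = - \frac{96356}{17 - 18} - - \frac{179484}{148801} = - \frac{96356}{-1} + \frac{179484}{148801} = \left(-96356\right) \left(-1\right) + \frac{179484}{148801} = 96356 + \frac{179484}{148801} = \frac{14338048640}{148801}$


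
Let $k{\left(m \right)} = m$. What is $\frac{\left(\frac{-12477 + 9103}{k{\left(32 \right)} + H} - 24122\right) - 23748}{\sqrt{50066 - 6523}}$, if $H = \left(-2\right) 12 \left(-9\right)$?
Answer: $- \frac{5937567 \sqrt{43543}}{5399332} \approx -229.47$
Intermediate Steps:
$H = 216$ ($H = \left(-24\right) \left(-9\right) = 216$)
$\frac{\left(\frac{-12477 + 9103}{k{\left(32 \right)} + H} - 24122\right) - 23748}{\sqrt{50066 - 6523}} = \frac{\left(\frac{-12477 + 9103}{32 + 216} - 24122\right) - 23748}{\sqrt{50066 - 6523}} = \frac{\left(- \frac{3374}{248} - 24122\right) - 23748}{\sqrt{43543}} = \left(\left(\left(-3374\right) \frac{1}{248} - 24122\right) - 23748\right) \frac{\sqrt{43543}}{43543} = \left(\left(- \frac{1687}{124} - 24122\right) - 23748\right) \frac{\sqrt{43543}}{43543} = \left(- \frac{2992815}{124} - 23748\right) \frac{\sqrt{43543}}{43543} = - \frac{5937567 \frac{\sqrt{43543}}{43543}}{124} = - \frac{5937567 \sqrt{43543}}{5399332}$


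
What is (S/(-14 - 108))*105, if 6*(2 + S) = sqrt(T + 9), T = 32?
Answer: 105/61 - 35*sqrt(41)/244 ≈ 0.80283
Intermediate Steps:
S = -2 + sqrt(41)/6 (S = -2 + sqrt(32 + 9)/6 = -2 + sqrt(41)/6 ≈ -0.93281)
(S/(-14 - 108))*105 = ((-2 + sqrt(41)/6)/(-14 - 108))*105 = ((-2 + sqrt(41)/6)/(-122))*105 = ((-2 + sqrt(41)/6)*(-1/122))*105 = (1/61 - sqrt(41)/732)*105 = 105/61 - 35*sqrt(41)/244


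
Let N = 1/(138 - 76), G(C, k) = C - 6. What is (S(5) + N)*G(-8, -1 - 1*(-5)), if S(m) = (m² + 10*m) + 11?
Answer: -37331/31 ≈ -1204.2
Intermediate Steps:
G(C, k) = -6 + C
N = 1/62 ≈ 0.016129
S(m) = 11 + m² + 10*m
(S(5) + N)*G(-8, -1 - 1*(-5)) = ((11 + 5² + 10*5) + 1/62)*(-6 - 8) = ((11 + 25 + 50) + 1/62)*(-14) = (86 + 1/62)*(-14) = (5333/62)*(-14) = -37331/31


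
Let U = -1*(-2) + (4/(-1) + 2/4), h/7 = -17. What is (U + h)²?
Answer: 58081/4 ≈ 14520.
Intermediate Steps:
h = -119 (h = 7*(-17) = -119)
U = -3/2 (U = 2 + (4*(-1) + 2*(¼)) = 2 + (-4 + ½) = 2 - 7/2 = -3/2 ≈ -1.5000)
(U + h)² = (-3/2 - 119)² = (-241/2)² = 58081/4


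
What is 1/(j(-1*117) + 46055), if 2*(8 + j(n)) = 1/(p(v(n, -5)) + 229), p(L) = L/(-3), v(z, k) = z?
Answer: 536/24681193 ≈ 2.1717e-5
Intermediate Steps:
p(L) = -L/3 (p(L) = L*(-⅓) = -L/3)
j(n) = -8 + 1/(2*(229 - n/3)) (j(n) = -8 + 1/(2*(-n/3 + 229)) = -8 + 1/(2*(229 - n/3)))
1/(j(-1*117) + 46055) = 1/((10989 - (-16)*117)/(2*(-687 - 1*117)) + 46055) = 1/((10989 - 16*(-117))/(2*(-687 - 117)) + 46055) = 1/((½)*(10989 + 1872)/(-804) + 46055) = 1/((½)*(-1/804)*12861 + 46055) = 1/(-4287/536 + 46055) = 1/(24681193/536) = 536/24681193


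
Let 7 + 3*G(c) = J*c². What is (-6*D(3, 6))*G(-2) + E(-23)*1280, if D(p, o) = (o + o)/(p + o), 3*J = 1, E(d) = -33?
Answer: -380024/9 ≈ -42225.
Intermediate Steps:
J = ⅓ (J = (⅓)*1 = ⅓ ≈ 0.33333)
D(p, o) = 2*o/(o + p) (D(p, o) = (2*o)/(o + p) = 2*o/(o + p))
G(c) = -7/3 + c²/9 (G(c) = -7/3 + (c²/3)/3 = -7/3 + c²/9)
(-6*D(3, 6))*G(-2) + E(-23)*1280 = (-12*6/(6 + 3))*(-7/3 + (⅑)*(-2)²) - 33*1280 = (-12*6/9)*(-7/3 + (⅑)*4) - 42240 = (-12*6/9)*(-7/3 + 4/9) - 42240 = -6*4/3*(-17/9) - 42240 = -8*(-17/9) - 42240 = 136/9 - 42240 = -380024/9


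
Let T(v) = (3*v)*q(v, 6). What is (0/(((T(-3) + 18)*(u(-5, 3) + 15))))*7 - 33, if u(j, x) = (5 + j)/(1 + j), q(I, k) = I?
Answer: -33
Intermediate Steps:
u(j, x) = (5 + j)/(1 + j)
T(v) = 3*v² (T(v) = (3*v)*v = 3*v²)
(0/(((T(-3) + 18)*(u(-5, 3) + 15))))*7 - 33 = (0/(((3*(-3)² + 18)*((5 - 5)/(1 - 5) + 15))))*7 - 33 = (0/(((3*9 + 18)*(0/(-4) + 15))))*7 - 33 = (0/(((27 + 18)*(-¼*0 + 15))))*7 - 33 = (0/((45*(0 + 15))))*7 - 33 = (0/((45*15)))*7 - 33 = (0/675)*7 - 33 = (0*(1/675))*7 - 33 = 0*7 - 33 = 0 - 33 = -33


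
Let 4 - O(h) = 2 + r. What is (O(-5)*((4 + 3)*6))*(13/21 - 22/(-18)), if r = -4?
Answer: 464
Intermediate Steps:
O(h) = 6 (O(h) = 4 - (2 - 4) = 4 - 1*(-2) = 4 + 2 = 6)
(O(-5)*((4 + 3)*6))*(13/21 - 22/(-18)) = (6*((4 + 3)*6))*(13/21 - 22/(-18)) = (6*(7*6))*(13*(1/21) - 22*(-1/18)) = (6*42)*(13/21 + 11/9) = 252*(116/63) = 464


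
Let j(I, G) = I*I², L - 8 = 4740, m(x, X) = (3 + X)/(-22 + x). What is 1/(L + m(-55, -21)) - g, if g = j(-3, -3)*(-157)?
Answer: -1549837669/365614 ≈ -4239.0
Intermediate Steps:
m(x, X) = (3 + X)/(-22 + x)
L = 4748 (L = 8 + 4740 = 4748)
j(I, G) = I³
g = 4239 (g = (-3)³*(-157) = -27*(-157) = 4239)
1/(L + m(-55, -21)) - g = 1/(4748 + (3 - 21)/(-22 - 55)) - 1*4239 = 1/(4748 - 18/(-77)) - 4239 = 1/(4748 - 1/77*(-18)) - 4239 = 1/(4748 + 18/77) - 4239 = 1/(365614/77) - 4239 = 77/365614 - 4239 = -1549837669/365614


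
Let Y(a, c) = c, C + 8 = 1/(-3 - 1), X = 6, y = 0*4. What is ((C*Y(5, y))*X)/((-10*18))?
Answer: 0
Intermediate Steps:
y = 0
C = -33/4 (C = -8 + 1/(-3 - 1) = -8 + 1/(-4) = -8 - ¼ = -33/4 ≈ -8.2500)
((C*Y(5, y))*X)/((-10*18)) = (-33/4*0*6)/((-10*18)) = (0*6)/(-180) = 0*(-1/180) = 0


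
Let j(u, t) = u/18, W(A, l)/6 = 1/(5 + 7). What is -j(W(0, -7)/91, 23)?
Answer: -1/3276 ≈ -0.00030525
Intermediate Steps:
W(A, l) = 1/2 (W(A, l) = 6/(5 + 7) = 6/12 = 6*(1/12) = 1/2)
j(u, t) = u/18 (j(u, t) = u*(1/18) = u/18)
-j(W(0, -7)/91, 23) = -(1/2)/91/18 = -(1/2)*(1/91)/18 = -1/(18*182) = -1*1/3276 = -1/3276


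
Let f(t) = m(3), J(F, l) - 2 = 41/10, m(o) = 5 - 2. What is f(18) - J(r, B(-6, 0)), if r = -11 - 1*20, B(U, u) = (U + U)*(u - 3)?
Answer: -31/10 ≈ -3.1000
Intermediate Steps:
B(U, u) = 2*U*(-3 + u) (B(U, u) = (2*U)*(-3 + u) = 2*U*(-3 + u))
r = -31 (r = -11 - 20 = -31)
m(o) = 3
J(F, l) = 61/10 (J(F, l) = 2 + 41/10 = 61/10)
f(t) = 3
f(18) - J(r, B(-6, 0)) = 3 - 1*61/10 = 3 - 61/10 = -31/10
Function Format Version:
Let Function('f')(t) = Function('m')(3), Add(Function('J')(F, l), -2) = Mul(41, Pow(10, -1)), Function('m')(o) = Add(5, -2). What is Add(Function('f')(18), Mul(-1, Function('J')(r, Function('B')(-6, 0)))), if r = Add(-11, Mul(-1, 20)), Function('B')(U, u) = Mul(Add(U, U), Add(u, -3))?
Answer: Rational(-31, 10) ≈ -3.1000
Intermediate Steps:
Function('B')(U, u) = Mul(2, U, Add(-3, u)) (Function('B')(U, u) = Mul(Mul(2, U), Add(-3, u)) = Mul(2, U, Add(-3, u)))
r = -31 (r = Add(-11, -20) = -31)
Function('m')(o) = 3
Function('J')(F, l) = Rational(61, 10) (Function('J')(F, l) = Add(2, Mul(41, Pow(10, -1))) = Add(2, Mul(41, Rational(1, 10))) = Add(2, Rational(41, 10)) = Rational(61, 10))
Function('f')(t) = 3
Add(Function('f')(18), Mul(-1, Function('J')(r, Function('B')(-6, 0)))) = Add(3, Mul(-1, Rational(61, 10))) = Add(3, Rational(-61, 10)) = Rational(-31, 10)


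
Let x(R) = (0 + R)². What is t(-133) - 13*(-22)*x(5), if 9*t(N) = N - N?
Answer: 7150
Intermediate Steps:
x(R) = R²
t(N) = 0 (t(N) = (N - N)/9 = (⅑)*0 = 0)
t(-133) - 13*(-22)*x(5) = 0 - 13*(-22)*5² = 0 - (-286)*25 = 0 - 1*(-7150) = 0 + 7150 = 7150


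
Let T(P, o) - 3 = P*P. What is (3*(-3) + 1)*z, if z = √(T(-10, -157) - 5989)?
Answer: -24*I*√654 ≈ -613.76*I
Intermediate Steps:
T(P, o) = 3 + P² (T(P, o) = 3 + P*P = 3 + P²)
z = 3*I*√654 (z = √((3 + (-10)²) - 5989) = √((3 + 100) - 5989) = √(103 - 5989) = √(-5886) = 3*I*√654 ≈ 76.72*I)
(3*(-3) + 1)*z = (3*(-3) + 1)*(3*I*√654) = (-9 + 1)*(3*I*√654) = -24*I*√654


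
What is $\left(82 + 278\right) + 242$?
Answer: $602$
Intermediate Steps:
$\left(82 + 278\right) + 242 = 360 + 242 = 602$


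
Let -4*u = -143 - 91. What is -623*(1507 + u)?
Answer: -1950613/2 ≈ -9.7531e+5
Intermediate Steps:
u = 117/2 (u = -(-143 - 91)/4 = -¼*(-234) = 117/2 ≈ 58.500)
-623*(1507 + u) = -623*(1507 + 117/2) = -623*3131/2 = -1950613/2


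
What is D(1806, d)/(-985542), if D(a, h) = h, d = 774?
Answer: -129/164257 ≈ -0.00078535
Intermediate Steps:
D(1806, d)/(-985542) = 774/(-985542) = 774*(-1/985542) = -129/164257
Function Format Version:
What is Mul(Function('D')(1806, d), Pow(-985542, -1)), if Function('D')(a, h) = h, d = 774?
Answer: Rational(-129, 164257) ≈ -0.00078535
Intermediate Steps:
Mul(Function('D')(1806, d), Pow(-985542, -1)) = Mul(774, Pow(-985542, -1)) = Mul(774, Rational(-1, 985542)) = Rational(-129, 164257)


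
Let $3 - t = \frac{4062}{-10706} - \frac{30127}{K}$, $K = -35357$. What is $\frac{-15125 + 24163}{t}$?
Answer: $\frac{1710586297798}{478338299} \approx 3576.1$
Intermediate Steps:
$t = \frac{478338299}{189266021}$ ($t = 3 - \left(\frac{4062}{-10706} - \frac{30127}{-35357}\right) = 3 - \left(4062 \left(- \frac{1}{10706}\right) - - \frac{30127}{35357}\right) = 3 - \left(- \frac{2031}{5353} + \frac{30127}{35357}\right) = 3 - \frac{89459764}{189266021} = \frac{478338299}{189266021} \approx 2.5273$)
$\frac{-15125 + 24163}{t} = \frac{-15125 + 24163}{\frac{478338299}{189266021}} = 9038 \cdot \frac{189266021}{478338299} = \frac{1710586297798}{478338299}$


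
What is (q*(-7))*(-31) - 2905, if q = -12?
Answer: -5509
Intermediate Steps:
(q*(-7))*(-31) - 2905 = -12*(-7)*(-31) - 2905 = 84*(-31) - 2905 = -2604 - 2905 = -5509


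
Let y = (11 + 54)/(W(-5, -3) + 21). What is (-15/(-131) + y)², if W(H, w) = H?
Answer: 76650025/4393216 ≈ 17.447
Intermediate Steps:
y = 65/16 (y = (11 + 54)/(-5 + 21) = 65/16 ≈ 4.0625)
(-15/(-131) + y)² = (-15/(-131) + 65/16)² = (-15*(-1/131) + 65/16)² = (15/131 + 65/16)² = (8755/2096)² = 76650025/4393216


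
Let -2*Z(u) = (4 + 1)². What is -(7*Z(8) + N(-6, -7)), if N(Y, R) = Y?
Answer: 187/2 ≈ 93.500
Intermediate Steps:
Z(u) = -25/2 (Z(u) = -(4 + 1)²/2 = -½*5² = -½*25 = -25/2)
-(7*Z(8) + N(-6, -7)) = -(7*(-25/2) - 6) = -(-175/2 - 6) = -1*(-187/2) = 187/2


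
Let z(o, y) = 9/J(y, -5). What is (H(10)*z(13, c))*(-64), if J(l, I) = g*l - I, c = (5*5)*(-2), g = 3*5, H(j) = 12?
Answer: 6912/745 ≈ 9.2778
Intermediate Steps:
g = 15
c = -50 (c = 25*(-2) = -50)
J(l, I) = -I + 15*l (J(l, I) = 15*l - I = -I + 15*l)
z(o, y) = 9/(5 + 15*y) (z(o, y) = 9/(-1*(-5) + 15*y) = 9/(5 + 15*y))
(H(10)*z(13, c))*(-64) = (12*(9/(5*(1 + 3*(-50)))))*(-64) = (12*(9/(5*(1 - 150))))*(-64) = (12*((9/5)/(-149)))*(-64) = (12*((9/5)*(-1/149)))*(-64) = (12*(-9/745))*(-64) = -108/745*(-64) = 6912/745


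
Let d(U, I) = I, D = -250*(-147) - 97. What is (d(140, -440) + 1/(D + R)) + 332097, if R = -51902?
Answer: 5057437592/15249 ≈ 3.3166e+5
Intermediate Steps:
D = 36653 (D = 36750 - 97 = 36653)
(d(140, -440) + 1/(D + R)) + 332097 = (-440 + 1/(36653 - 51902)) + 332097 = (-440 + 1/(-15249)) + 332097 = (-440 - 1/15249) + 332097 = -6709561/15249 + 332097 = 5057437592/15249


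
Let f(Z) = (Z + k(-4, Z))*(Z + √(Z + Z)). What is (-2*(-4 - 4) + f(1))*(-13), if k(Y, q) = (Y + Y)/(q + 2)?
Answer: -559/3 + 65*√2/3 ≈ -155.69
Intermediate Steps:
k(Y, q) = 2*Y/(2 + q) (k(Y, q) = (2*Y)/(2 + q) = 2*Y/(2 + q))
f(Z) = (Z - 8/(2 + Z))*(Z + √2*√Z) (f(Z) = (Z + 2*(-4)/(2 + Z))*(Z + √(Z + Z)) = (Z - 8/(2 + Z))*(Z + √(2*Z)) = (Z - 8/(2 + Z))*(Z + √2*√Z))
(-2*(-4 - 4) + f(1))*(-13) = (-2*(-4 - 4) + (-8*1 + (2 + 1)*(1² + √2*1^(3/2)) - 8*√2*√1)/(2 + 1))*(-13) = (-2*(-8) + (-8 + 3*(1 + √2*1) - 8*√2*1)/3)*(-13) = (16 + (-8 + 3*(1 + √2) - 8*√2)/3)*(-13) = (16 + (-8 + (3 + 3*√2) - 8*√2)/3)*(-13) = (16 + (-5 - 5*√2)/3)*(-13) = (16 + (-5/3 - 5*√2/3))*(-13) = (43/3 - 5*√2/3)*(-13) = -559/3 + 65*√2/3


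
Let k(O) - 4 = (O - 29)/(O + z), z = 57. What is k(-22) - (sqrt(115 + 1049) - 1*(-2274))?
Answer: -79501/35 - 2*sqrt(291) ≈ -2305.6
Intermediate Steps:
k(O) = 4 + (-29 + O)/(57 + O) (k(O) = 4 + (O - 29)/(O + 57) = 4 + (-29 + O)/(57 + O))
k(-22) - (sqrt(115 + 1049) - 1*(-2274)) = (199 + 5*(-22))/(57 - 22) - (sqrt(115 + 1049) - 1*(-2274)) = (199 - 110)/35 - (sqrt(1164) + 2274) = (1/35)*89 - (2*sqrt(291) + 2274) = 89/35 - (2274 + 2*sqrt(291)) = 89/35 + (-2274 - 2*sqrt(291)) = -79501/35 - 2*sqrt(291)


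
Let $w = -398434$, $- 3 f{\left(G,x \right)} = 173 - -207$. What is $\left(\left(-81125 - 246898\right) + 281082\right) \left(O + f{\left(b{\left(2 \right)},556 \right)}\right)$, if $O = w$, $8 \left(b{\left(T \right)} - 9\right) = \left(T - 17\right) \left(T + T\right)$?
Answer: $18708836254$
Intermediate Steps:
$b{\left(T \right)} = 9 + \frac{T \left(-17 + T\right)}{4}$ ($b{\left(T \right)} = 9 + \frac{\left(T - 17\right) \left(T + T\right)}{8} = 9 + \frac{\left(-17 + T\right) 2 T}{8} = 9 + \frac{2 T \left(-17 + T\right)}{8} = 9 + \frac{T \left(-17 + T\right)}{4}$)
$f{\left(G,x \right)} = - \frac{380}{3}$ ($f{\left(G,x \right)} = - \frac{173 - -207}{3} = - \frac{173 + 207}{3} = \left(- \frac{1}{3}\right) 380 = - \frac{380}{3}$)
$O = -398434$
$\left(\left(-81125 - 246898\right) + 281082\right) \left(O + f{\left(b{\left(2 \right)},556 \right)}\right) = \left(\left(-81125 - 246898\right) + 281082\right) \left(-398434 - \frac{380}{3}\right) = \left(-328023 + 281082\right) \left(- \frac{1195682}{3}\right) = \left(-46941\right) \left(- \frac{1195682}{3}\right) = 18708836254$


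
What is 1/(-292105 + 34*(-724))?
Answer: -1/316721 ≈ -3.1574e-6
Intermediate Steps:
1/(-292105 + 34*(-724)) = 1/(-292105 - 24616) = 1/(-316721) = -1/316721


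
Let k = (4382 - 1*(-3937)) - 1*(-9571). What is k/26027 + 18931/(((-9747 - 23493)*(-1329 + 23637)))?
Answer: 1205932988333/1754498809440 ≈ 0.68734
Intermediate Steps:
k = 17890 (k = (4382 + 3937) + 9571 = 8319 + 9571 = 17890)
k/26027 + 18931/(((-9747 - 23493)*(-1329 + 23637))) = 17890/26027 + 18931/(((-9747 - 23493)*(-1329 + 23637))) = 17890*(1/26027) + 18931/((-33240*22308)) = 17890/26027 + 18931/(-741517920) = 17890/26027 + 18931*(-1/741517920) = 17890/26027 - 1721/67410720 = 1205932988333/1754498809440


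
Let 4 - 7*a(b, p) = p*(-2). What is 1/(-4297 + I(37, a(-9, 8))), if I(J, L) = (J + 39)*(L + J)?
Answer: -7/8875 ≈ -0.00078873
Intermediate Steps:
a(b, p) = 4/7 + 2*p/7 (a(b, p) = 4/7 - p*(-2)/7 = 4/7 - (-2)*p/7 = 4/7 + 2*p/7)
I(J, L) = (39 + J)*(J + L)
1/(-4297 + I(37, a(-9, 8))) = 1/(-4297 + (37² + 39*37 + 39*(4/7 + (2/7)*8) + 37*(4/7 + (2/7)*8))) = 1/(-4297 + (1369 + 1443 + 39*(4/7 + 16/7) + 37*(4/7 + 16/7))) = 1/(-4297 + (1369 + 1443 + 39*(20/7) + 37*(20/7))) = 1/(-4297 + (1369 + 1443 + 780/7 + 740/7)) = 1/(-4297 + 21204/7) = 1/(-8875/7) = -7/8875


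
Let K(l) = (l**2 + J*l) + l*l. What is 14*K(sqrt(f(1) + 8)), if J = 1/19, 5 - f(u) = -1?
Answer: 392 + 14*sqrt(14)/19 ≈ 394.76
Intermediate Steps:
f(u) = 6 (f(u) = 5 - 1*(-1) = 5 + 1 = 6)
J = 1/19 ≈ 0.052632
K(l) = 2*l**2 + l/19 (K(l) = (l**2 + l/19) + l*l = (l**2 + l/19) + l**2 = 2*l**2 + l/19)
14*K(sqrt(f(1) + 8)) = 14*(sqrt(6 + 8)*(1 + 38*sqrt(6 + 8))/19) = 14*(sqrt(14)*(1 + 38*sqrt(14))/19) = 14*sqrt(14)*(1 + 38*sqrt(14))/19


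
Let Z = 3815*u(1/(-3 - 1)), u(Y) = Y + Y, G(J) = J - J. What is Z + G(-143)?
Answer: -3815/2 ≈ -1907.5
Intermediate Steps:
G(J) = 0
u(Y) = 2*Y
Z = -3815/2 (Z = 3815*(2/(-3 - 1)) = 3815*(2/(-4)) = 3815*(2*(-1/4)) = 3815*(-1/2) = -3815/2 ≈ -1907.5)
Z + G(-143) = -3815/2 + 0 = -3815/2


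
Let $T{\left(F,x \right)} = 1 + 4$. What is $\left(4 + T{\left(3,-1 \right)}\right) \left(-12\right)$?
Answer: $-108$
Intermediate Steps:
$T{\left(F,x \right)} = 5$
$\left(4 + T{\left(3,-1 \right)}\right) \left(-12\right) = \left(4 + 5\right) \left(-12\right) = 9 \left(-12\right) = -108$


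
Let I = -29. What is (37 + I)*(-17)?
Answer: -136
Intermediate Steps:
(37 + I)*(-17) = (37 - 29)*(-17) = 8*(-17) = -136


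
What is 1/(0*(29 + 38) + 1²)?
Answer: 1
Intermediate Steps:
1/(0*(29 + 38) + 1²) = 1/(0*67 + 1) = 1/(0 + 1) = 1/1 = 1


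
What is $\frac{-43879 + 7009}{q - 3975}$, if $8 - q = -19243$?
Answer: $- \frac{6145}{2546} \approx -2.4136$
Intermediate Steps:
$q = 19251$ ($q = 8 - -19243 = 8 + 19243 = 19251$)
$\frac{-43879 + 7009}{q - 3975} = \frac{-43879 + 7009}{19251 - 3975} = - \frac{36870}{15276} = \left(-36870\right) \frac{1}{15276} = - \frac{6145}{2546}$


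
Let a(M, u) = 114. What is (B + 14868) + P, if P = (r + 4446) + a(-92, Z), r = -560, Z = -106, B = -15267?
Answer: 3601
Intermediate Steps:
P = 4000 (P = (-560 + 4446) + 114 = 3886 + 114 = 4000)
(B + 14868) + P = (-15267 + 14868) + 4000 = -399 + 4000 = 3601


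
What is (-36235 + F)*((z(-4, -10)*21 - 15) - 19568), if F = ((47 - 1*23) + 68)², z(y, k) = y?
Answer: 546172257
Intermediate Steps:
F = 8464 (F = ((47 - 23) + 68)² = (24 + 68)² = 92² = 8464)
(-36235 + F)*((z(-4, -10)*21 - 15) - 19568) = (-36235 + 8464)*((-4*21 - 15) - 19568) = -27771*((-84 - 15) - 19568) = -27771*(-99 - 19568) = -27771*(-19667) = 546172257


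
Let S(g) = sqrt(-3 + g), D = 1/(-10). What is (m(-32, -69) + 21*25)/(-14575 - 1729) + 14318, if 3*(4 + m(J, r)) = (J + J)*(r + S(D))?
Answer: 233438679/16304 + 2*I*sqrt(310)/15285 ≈ 14318.0 + 0.0023038*I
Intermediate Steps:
D = -1/10 ≈ -0.10000
m(J, r) = -4 + 2*J*(r + I*sqrt(310)/10)/3 (m(J, r) = -4 + ((J + J)*(r + sqrt(-3 - 1/10)))/3 = -4 + ((2*J)*(r + sqrt(-31/10)))/3 = -4 + ((2*J)*(r + I*sqrt(310)/10))/3 = -4 + (2*J*(r + I*sqrt(310)/10))/3 = -4 + 2*J*(r + I*sqrt(310)/10)/3)
(m(-32, -69) + 21*25)/(-14575 - 1729) + 14318 = ((-4 + (2/3)*(-32)*(-69) + (1/15)*I*(-32)*sqrt(310)) + 21*25)/(-14575 - 1729) + 14318 = ((-4 + 1472 - 32*I*sqrt(310)/15) + 525)/(-16304) + 14318 = ((1468 - 32*I*sqrt(310)/15) + 525)*(-1/16304) + 14318 = (1993 - 32*I*sqrt(310)/15)*(-1/16304) + 14318 = (-1993/16304 + 2*I*sqrt(310)/15285) + 14318 = 233438679/16304 + 2*I*sqrt(310)/15285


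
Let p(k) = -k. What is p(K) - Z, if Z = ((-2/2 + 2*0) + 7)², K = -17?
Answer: -19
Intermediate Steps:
Z = 36 (Z = ((-2*½ + 0) + 7)² = ((-1 + 0) + 7)² = (-1 + 7)² = 6² = 36)
p(K) - Z = -1*(-17) - 1*36 = 17 - 36 = -19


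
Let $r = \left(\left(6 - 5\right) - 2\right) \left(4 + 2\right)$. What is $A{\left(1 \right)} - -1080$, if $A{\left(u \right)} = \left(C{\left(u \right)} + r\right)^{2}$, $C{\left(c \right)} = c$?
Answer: $1105$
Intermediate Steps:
$r = -6$ ($r = \left(\left(6 - 5\right) - 2\right) 6 = \left(1 - 2\right) 6 = \left(-1\right) 6 = -6$)
$A{\left(u \right)} = \left(-6 + u\right)^{2}$ ($A{\left(u \right)} = \left(u - 6\right)^{2} = \left(-6 + u\right)^{2}$)
$A{\left(1 \right)} - -1080 = \left(-6 + 1\right)^{2} - -1080 = \left(-5\right)^{2} + 1080 = 25 + 1080 = 1105$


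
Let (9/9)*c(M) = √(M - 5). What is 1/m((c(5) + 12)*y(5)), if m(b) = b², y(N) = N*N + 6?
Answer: 1/138384 ≈ 7.2263e-6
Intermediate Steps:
c(M) = √(-5 + M) (c(M) = √(M - 5) = √(-5 + M))
y(N) = 6 + N² (y(N) = N² + 6 = 6 + N²)
1/m((c(5) + 12)*y(5)) = 1/(((√(-5 + 5) + 12)*(6 + 5²))²) = 1/(((√0 + 12)*(6 + 25))²) = 1/(((0 + 12)*31)²) = 1/((12*31)²) = 1/(372²) = 1/138384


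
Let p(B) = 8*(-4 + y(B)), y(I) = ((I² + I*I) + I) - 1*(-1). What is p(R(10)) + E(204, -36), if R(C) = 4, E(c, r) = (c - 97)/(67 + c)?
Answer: 71651/271 ≈ 264.40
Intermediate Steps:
E(c, r) = (-97 + c)/(67 + c)
y(I) = 1 + I + 2*I² (y(I) = ((I² + I²) + I) + 1 = (2*I² + I) + 1 = (I + 2*I²) + 1 = 1 + I + 2*I²)
p(B) = -24 + 8*B + 16*B² (p(B) = 8*(-4 + (1 + B + 2*B²)) = 8*(-3 + B + 2*B²) = -24 + 8*B + 16*B²)
p(R(10)) + E(204, -36) = (-24 + 8*4 + 16*4²) + (-97 + 204)/(67 + 204) = (-24 + 32 + 16*16) + 107/271 = (-24 + 32 + 256) + (1/271)*107 = 264 + 107/271 = 71651/271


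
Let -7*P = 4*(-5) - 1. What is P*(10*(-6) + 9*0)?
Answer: -180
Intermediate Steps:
P = 3 (P = -(4*(-5) - 1)/7 = -(-20 - 1)/7 = -⅐*(-21) = 3)
P*(10*(-6) + 9*0) = 3*(10*(-6) + 9*0) = 3*(-60 + 0) = 3*(-60) = -180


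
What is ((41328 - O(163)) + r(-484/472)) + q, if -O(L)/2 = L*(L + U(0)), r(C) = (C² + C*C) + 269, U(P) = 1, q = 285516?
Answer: 2649591715/6962 ≈ 3.8058e+5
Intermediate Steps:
r(C) = 269 + 2*C² (r(C) = (C² + C²) + 269 = 2*C² + 269 = 269 + 2*C²)
O(L) = -2*L*(1 + L) (O(L) = -2*L*(L + 1) = -2*L*(1 + L))
((41328 - O(163)) + r(-484/472)) + q = ((41328 - (-2)*163*(1 + 163)) + (269 + 2*(-484/472)²)) + 285516 = ((41328 - (-2)*163*164) + (269 + 2*(-484*1/472)²)) + 285516 = ((41328 - 1*(-53464)) + (269 + 2*(-121/118)²)) + 285516 = ((41328 + 53464) + (269 + 2*(14641/13924))) + 285516 = (94792 + (269 + 14641/6962)) + 285516 = (94792 + 1887419/6962) + 285516 = 661829323/6962 + 285516 = 2649591715/6962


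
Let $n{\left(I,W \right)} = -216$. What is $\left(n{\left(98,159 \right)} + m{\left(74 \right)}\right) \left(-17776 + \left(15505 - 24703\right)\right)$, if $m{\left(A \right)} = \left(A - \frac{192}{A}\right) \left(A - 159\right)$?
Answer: $\frac{6273127388}{37} \approx 1.6954 \cdot 10^{8}$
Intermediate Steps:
$m{\left(A \right)} = \left(-159 + A\right) \left(A - \frac{192}{A}\right)$ ($m{\left(A \right)} = \left(A - \frac{192}{A}\right) \left(-159 + A\right) = \left(-159 + A\right) \left(A - \frac{192}{A}\right)$)
$\left(n{\left(98,159 \right)} + m{\left(74 \right)}\right) \left(-17776 + \left(15505 - 24703\right)\right) = \left(-216 + \left(-192 + 74^{2} - 11766 + \frac{30528}{74}\right)\right) \left(-17776 + \left(15505 - 24703\right)\right) = \left(-216 + \left(-192 + 5476 - 11766 + 30528 \cdot \frac{1}{74}\right)\right) \left(-17776 + \left(15505 - 24703\right)\right) = \left(-216 + \left(-192 + 5476 - 11766 + \frac{15264}{37}\right)\right) \left(-17776 - 9198\right) = \left(-216 - \frac{224570}{37}\right) \left(-26974\right) = \left(- \frac{232562}{37}\right) \left(-26974\right) = \frac{6273127388}{37}$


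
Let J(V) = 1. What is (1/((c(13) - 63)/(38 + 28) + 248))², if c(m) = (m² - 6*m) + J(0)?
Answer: 4356/268861609 ≈ 1.6202e-5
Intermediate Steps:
c(m) = 1 + m² - 6*m (c(m) = (m² - 6*m) + 1 = 1 + m² - 6*m)
(1/((c(13) - 63)/(38 + 28) + 248))² = (1/(((1 + 13² - 6*13) - 63)/(38 + 28) + 248))² = (1/(((1 + 169 - 78) - 63)/66 + 248))² = (1/((92 - 63)*(1/66) + 248))² = (1/(29*(1/66) + 248))² = (1/(29/66 + 248))² = (1/(16397/66))² = (66/16397)² = 4356/268861609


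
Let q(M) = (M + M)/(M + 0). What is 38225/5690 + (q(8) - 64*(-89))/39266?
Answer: 153336447/22342354 ≈ 6.8630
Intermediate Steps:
q(M) = 2 (q(M) = (2*M)/M = 2)
38225/5690 + (q(8) - 64*(-89))/39266 = 38225/5690 + (2 - 64*(-89))/39266 = 38225*(1/5690) + (2 + 5696)*(1/39266) = 7645/1138 + 5698*(1/39266) = 7645/1138 + 2849/19633 = 153336447/22342354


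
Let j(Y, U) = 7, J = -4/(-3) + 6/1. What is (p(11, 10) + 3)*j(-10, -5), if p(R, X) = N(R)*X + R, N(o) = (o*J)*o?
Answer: 186634/3 ≈ 62211.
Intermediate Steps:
J = 22/3 (J = -4*(-1/3) + 6*1 = 4/3 + 6 = 22/3 ≈ 7.3333)
N(o) = 22*o**2/3 (N(o) = (o*(22/3))*o = (22*o/3)*o = 22*o**2/3)
p(R, X) = R + 22*X*R**2/3 (p(R, X) = (22*R**2/3)*X + R = 22*X*R**2/3 + R = R + 22*X*R**2/3)
(p(11, 10) + 3)*j(-10, -5) = ((1/3)*11*(3 + 22*11*10) + 3)*7 = ((1/3)*11*(3 + 2420) + 3)*7 = ((1/3)*11*2423 + 3)*7 = (26653/3 + 3)*7 = (26662/3)*7 = 186634/3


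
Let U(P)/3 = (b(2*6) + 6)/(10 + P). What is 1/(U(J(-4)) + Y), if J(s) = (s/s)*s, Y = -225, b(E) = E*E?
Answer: -1/150 ≈ -0.0066667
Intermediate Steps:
b(E) = E²
J(s) = s (J(s) = 1*s = s)
U(P) = 450/(10 + P) (U(P) = 3*(((2*6)² + 6)/(10 + P)) = 3*((12² + 6)/(10 + P)) = 3*((144 + 6)/(10 + P)) = 3*(150/(10 + P)) = 450/(10 + P))
1/(U(J(-4)) + Y) = 1/(450/(10 - 4) - 225) = 1/(450/6 - 225) = 1/(450*(⅙) - 225) = 1/(75 - 225) = 1/(-150) = -1/150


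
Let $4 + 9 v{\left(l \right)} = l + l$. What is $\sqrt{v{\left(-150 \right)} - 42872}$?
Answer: $\frac{2 i \sqrt{96538}}{3} \approx 207.14 i$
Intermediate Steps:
$v{\left(l \right)} = - \frac{4}{9} + \frac{2 l}{9}$ ($v{\left(l \right)} = - \frac{4}{9} + \frac{l + l}{9} = - \frac{4}{9} + \frac{2 l}{9}$)
$\sqrt{v{\left(-150 \right)} - 42872} = \sqrt{\left(- \frac{4}{9} + \frac{2}{9} \left(-150\right)\right) - 42872} = \sqrt{\left(- \frac{4}{9} - \frac{100}{3}\right) - 42872} = \sqrt{- \frac{304}{9} - 42872} = \sqrt{- \frac{386152}{9}} = \frac{2 i \sqrt{96538}}{3}$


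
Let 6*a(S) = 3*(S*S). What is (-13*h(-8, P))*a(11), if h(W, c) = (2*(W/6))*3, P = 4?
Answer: 6292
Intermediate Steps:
h(W, c) = W (h(W, c) = (2*(W*(⅙)))*3 = (2*(W/6))*3 = (W/3)*3 = W)
a(S) = S²/2 (a(S) = (3*(S*S))/6 = (3*S²)/6 = S²/2)
(-13*h(-8, P))*a(11) = (-13*(-8))*((½)*11²) = 104*((½)*121) = 104*(121/2) = 6292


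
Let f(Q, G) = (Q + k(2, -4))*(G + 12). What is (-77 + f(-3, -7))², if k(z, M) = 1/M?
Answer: 139129/16 ≈ 8695.6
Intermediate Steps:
f(Q, G) = (12 + G)*(-¼ + Q) (f(Q, G) = (Q + 1/(-4))*(G + 12) = (Q - ¼)*(12 + G) = (-¼ + Q)*(12 + G) = (12 + G)*(-¼ + Q))
(-77 + f(-3, -7))² = (-77 + (-3 + 12*(-3) - ¼*(-7) - 7*(-3)))² = (-77 + (-3 - 36 + 7/4 + 21))² = (-77 - 65/4)² = (-373/4)² = 139129/16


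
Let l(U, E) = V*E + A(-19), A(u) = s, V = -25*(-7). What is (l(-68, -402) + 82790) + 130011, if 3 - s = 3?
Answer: 142451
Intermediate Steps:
s = 0 (s = 3 - 1*3 = 3 - 3 = 0)
V = 175
A(u) = 0
l(U, E) = 175*E (l(U, E) = 175*E + 0 = 175*E)
(l(-68, -402) + 82790) + 130011 = (175*(-402) + 82790) + 130011 = (-70350 + 82790) + 130011 = 12440 + 130011 = 142451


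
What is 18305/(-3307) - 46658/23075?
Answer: -576685881/76309025 ≈ -7.5572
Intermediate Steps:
18305/(-3307) - 46658/23075 = 18305*(-1/3307) - 46658*1/23075 = -18305/3307 - 46658/23075 = -576685881/76309025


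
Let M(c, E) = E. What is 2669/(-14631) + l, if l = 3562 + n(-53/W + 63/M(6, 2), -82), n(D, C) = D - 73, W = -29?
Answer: 2988885343/848598 ≈ 3522.1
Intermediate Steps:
n(D, C) = -73 + D
l = 204295/58 (l = 3562 + (-73 + (-53/(-29) + 63/2)) = 3562 + (-73 + (-53*(-1/29) + 63*(½))) = 3562 + (-73 + (53/29 + 63/2)) = 3562 + (-73 + 1933/58) = 3562 - 2301/58 = 204295/58 ≈ 3522.3)
2669/(-14631) + l = 2669/(-14631) + 204295/58 = 2669*(-1/14631) + 204295/58 = -2669/14631 + 204295/58 = 2988885343/848598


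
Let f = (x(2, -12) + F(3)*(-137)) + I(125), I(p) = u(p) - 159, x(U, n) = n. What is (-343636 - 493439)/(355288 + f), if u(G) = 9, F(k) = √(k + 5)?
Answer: -148633548225/63057162862 - 114679275*√2/63057162862 ≈ -2.3597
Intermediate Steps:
F(k) = √(5 + k)
I(p) = -150 (I(p) = 9 - 159 = -150)
f = -162 - 274*√2 (f = (-12 + √(5 + 3)*(-137)) - 150 = (-12 + √8*(-137)) - 150 = (-12 + (2*√2)*(-137)) - 150 = (-12 - 274*√2) - 150 = -162 - 274*√2 ≈ -549.49)
(-343636 - 493439)/(355288 + f) = (-343636 - 493439)/(355288 + (-162 - 274*√2)) = -837075/(355126 - 274*√2)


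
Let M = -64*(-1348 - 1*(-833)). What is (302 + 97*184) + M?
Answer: 51110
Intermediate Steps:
M = 32960 (M = -64*(-1348 + 833) = -64*(-515) = 32960)
(302 + 97*184) + M = (302 + 97*184) + 32960 = (302 + 17848) + 32960 = 18150 + 32960 = 51110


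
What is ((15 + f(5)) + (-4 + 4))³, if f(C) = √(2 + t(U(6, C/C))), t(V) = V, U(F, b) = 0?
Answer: (15 + √2)³ ≈ 4422.4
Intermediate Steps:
f(C) = √2 (f(C) = √(2 + 0) = √2)
((15 + f(5)) + (-4 + 4))³ = ((15 + √2) + (-4 + 4))³ = ((15 + √2) + 0)³ = (15 + √2)³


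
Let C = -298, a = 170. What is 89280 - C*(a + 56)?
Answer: 156628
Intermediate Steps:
89280 - C*(a + 56) = 89280 - (-298)*(170 + 56) = 89280 - (-298)*226 = 89280 - 1*(-67348) = 89280 + 67348 = 156628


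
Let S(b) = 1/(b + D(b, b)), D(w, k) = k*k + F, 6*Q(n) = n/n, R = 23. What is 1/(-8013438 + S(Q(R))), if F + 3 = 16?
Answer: -475/3806383014 ≈ -1.2479e-7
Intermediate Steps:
F = 13 (F = -3 + 16 = 13)
Q(n) = ⅙ (Q(n) = (n/n)/6 = (⅙)*1 = ⅙)
D(w, k) = 13 + k² (D(w, k) = k*k + 13 = k² + 13 = 13 + k²)
S(b) = 1/(13 + b + b²) (S(b) = 1/(b + (13 + b²)) = 1/(13 + b + b²))
1/(-8013438 + S(Q(R))) = 1/(-8013438 + 1/(13 + ⅙ + (⅙)²)) = 1/(-8013438 + 1/(13 + ⅙ + 1/36)) = 1/(-8013438 + 1/(475/36)) = 1/(-8013438 + 36/475) = 1/(-3806383014/475) = -475/3806383014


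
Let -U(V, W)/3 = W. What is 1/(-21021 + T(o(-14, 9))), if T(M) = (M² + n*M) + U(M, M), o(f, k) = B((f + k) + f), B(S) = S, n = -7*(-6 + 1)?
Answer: -1/21268 ≈ -4.7019e-5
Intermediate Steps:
U(V, W) = -3*W
n = 35 (n = -7*(-5) = 35)
o(f, k) = k + 2*f (o(f, k) = (f + k) + f = k + 2*f)
T(M) = M² + 32*M (T(M) = (M² + 35*M) - 3*M = M² + 32*M)
1/(-21021 + T(o(-14, 9))) = 1/(-21021 + (9 + 2*(-14))*(32 + (9 + 2*(-14)))) = 1/(-21021 + (9 - 28)*(32 + (9 - 28))) = 1/(-21021 - 19*(32 - 19)) = 1/(-21021 - 19*13) = 1/(-21021 - 247) = 1/(-21268) = -1/21268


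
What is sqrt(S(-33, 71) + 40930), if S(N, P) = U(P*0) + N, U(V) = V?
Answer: sqrt(40897) ≈ 202.23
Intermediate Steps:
S(N, P) = N (S(N, P) = P*0 + N = 0 + N = N)
sqrt(S(-33, 71) + 40930) = sqrt(-33 + 40930) = sqrt(40897)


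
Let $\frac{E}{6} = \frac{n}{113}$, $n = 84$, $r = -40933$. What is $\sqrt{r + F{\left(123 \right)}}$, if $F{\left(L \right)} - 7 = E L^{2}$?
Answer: $\frac{\sqrt{339042714}}{113} \approx 162.95$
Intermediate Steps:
$E = \frac{504}{113}$ ($E = 6 \cdot \frac{84}{113} = \frac{504}{113} \approx 4.4602$)
$F{\left(L \right)} = 7 + \frac{504 L^{2}}{113}$
$\sqrt{r + F{\left(123 \right)}} = \sqrt{-40933 + \left(7 + \frac{504 \cdot 123^{2}}{113}\right)} = \sqrt{-40933 + \left(7 + \frac{504}{113} \cdot 15129\right)} = \sqrt{-40933 + \left(7 + \frac{7625016}{113}\right)} = \sqrt{-40933 + \frac{7625807}{113}} = \sqrt{\frac{3000378}{113}} = \frac{\sqrt{339042714}}{113}$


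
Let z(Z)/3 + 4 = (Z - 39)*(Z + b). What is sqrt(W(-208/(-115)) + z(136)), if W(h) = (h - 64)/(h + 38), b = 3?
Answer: sqrt(23540258357)/763 ≈ 201.09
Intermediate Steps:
W(h) = (-64 + h)/(38 + h)
z(Z) = -12 + 3*(-39 + Z)*(3 + Z) (z(Z) = -12 + 3*((Z - 39)*(Z + 3)) = -12 + 3*((-39 + Z)*(3 + Z)) = -12 + 3*(-39 + Z)*(3 + Z))
sqrt(W(-208/(-115)) + z(136)) = sqrt((-64 - 208/(-115))/(38 - 208/(-115)) + (-363 - 108*136 + 3*136**2)) = sqrt((-64 - 208*(-1/115))/(38 - 208*(-1/115)) + (-363 - 14688 + 3*18496)) = sqrt((-64 + 208/115)/(38 + 208/115) + (-363 - 14688 + 55488)) = sqrt(-7152/115/(4578/115) + 40437) = sqrt((115/4578)*(-7152/115) + 40437) = sqrt(-1192/763 + 40437) = sqrt(30852239/763) = sqrt(23540258357)/763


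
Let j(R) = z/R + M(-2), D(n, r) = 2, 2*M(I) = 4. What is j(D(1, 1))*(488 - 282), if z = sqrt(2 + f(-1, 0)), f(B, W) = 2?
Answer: 618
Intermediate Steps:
M(I) = 2 (M(I) = (1/2)*4 = 2)
z = 2 (z = sqrt(2 + 2) = sqrt(4) = 2)
j(R) = 2 + 2/R (j(R) = 2/R + 2 = 2 + 2/R)
j(D(1, 1))*(488 - 282) = (2 + 2/2)*(488 - 282) = (2 + 2*(1/2))*206 = (2 + 1)*206 = 3*206 = 618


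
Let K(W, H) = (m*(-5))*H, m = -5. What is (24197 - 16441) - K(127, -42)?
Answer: 8806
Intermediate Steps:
K(W, H) = 25*H (K(W, H) = (-5*(-5))*H = 25*H)
(24197 - 16441) - K(127, -42) = (24197 - 16441) - 25*(-42) = 7756 - 1*(-1050) = 7756 + 1050 = 8806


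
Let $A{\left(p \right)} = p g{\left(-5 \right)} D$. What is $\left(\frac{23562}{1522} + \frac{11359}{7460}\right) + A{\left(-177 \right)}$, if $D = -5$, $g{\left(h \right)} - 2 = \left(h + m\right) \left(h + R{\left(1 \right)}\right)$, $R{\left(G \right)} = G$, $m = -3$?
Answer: $\frac{170919265859}{5677060} \approx 30107.0$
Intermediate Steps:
$g{\left(h \right)} = 2 + \left(1 + h\right) \left(-3 + h\right)$ ($g{\left(h \right)} = 2 + \left(h - 3\right) \left(h + 1\right) = 2 + \left(-3 + h\right) \left(1 + h\right) = 2 + \left(1 + h\right) \left(-3 + h\right)$)
$A{\left(p \right)} = - 170 p$ ($A{\left(p \right)} = p \left(-1 + \left(-5\right)^{2} - -10\right) \left(-5\right) = p \left(-1 + 25 + 10\right) \left(-5\right) = p 34 \left(-5\right) = 34 p \left(-5\right) = - 170 p$)
$\left(\frac{23562}{1522} + \frac{11359}{7460}\right) + A{\left(-177 \right)} = \left(\frac{23562}{1522} + \frac{11359}{7460}\right) - -30090 = \left(23562 \cdot \frac{1}{1522} + 11359 \cdot \frac{1}{7460}\right) + 30090 = \left(\frac{11781}{761} + \frac{11359}{7460}\right) + 30090 = \frac{96530459}{5677060} + 30090 = \frac{170919265859}{5677060}$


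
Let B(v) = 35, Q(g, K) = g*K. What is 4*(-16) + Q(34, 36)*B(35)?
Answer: 42776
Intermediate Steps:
Q(g, K) = K*g
4*(-16) + Q(34, 36)*B(35) = 4*(-16) + (36*34)*35 = -64 + 1224*35 = -64 + 42840 = 42776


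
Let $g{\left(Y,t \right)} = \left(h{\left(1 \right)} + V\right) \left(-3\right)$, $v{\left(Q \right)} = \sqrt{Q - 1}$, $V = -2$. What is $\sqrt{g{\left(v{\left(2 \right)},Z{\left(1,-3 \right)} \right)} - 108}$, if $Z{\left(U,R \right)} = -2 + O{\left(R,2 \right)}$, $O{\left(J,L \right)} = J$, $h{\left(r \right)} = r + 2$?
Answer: $i \sqrt{111} \approx 10.536 i$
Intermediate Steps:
$h{\left(r \right)} = 2 + r$
$v{\left(Q \right)} = \sqrt{-1 + Q}$
$Z{\left(U,R \right)} = -2 + R$
$g{\left(Y,t \right)} = -3$ ($g{\left(Y,t \right)} = \left(\left(2 + 1\right) - 2\right) \left(-3\right) = \left(3 - 2\right) \left(-3\right) = 1 \left(-3\right) = -3$)
$\sqrt{g{\left(v{\left(2 \right)},Z{\left(1,-3 \right)} \right)} - 108} = \sqrt{-3 - 108} = \sqrt{-111} = i \sqrt{111}$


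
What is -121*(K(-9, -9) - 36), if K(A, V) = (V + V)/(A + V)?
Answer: 4235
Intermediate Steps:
K(A, V) = 2*V/(A + V) (K(A, V) = (2*V)/(A + V) = 2*V/(A + V))
-121*(K(-9, -9) - 36) = -121*(2*(-9)/(-9 - 9) - 36) = -121*(2*(-9)/(-18) - 36) = -121*(2*(-9)*(-1/18) - 36) = -121*(1 - 36) = -121*(-35) = 4235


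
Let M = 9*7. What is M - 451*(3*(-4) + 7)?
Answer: 2318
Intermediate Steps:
M = 63
M - 451*(3*(-4) + 7) = 63 - 451*(3*(-4) + 7) = 63 - 451*(-12 + 7) = 63 - 451*(-5) = 63 + 2255 = 2318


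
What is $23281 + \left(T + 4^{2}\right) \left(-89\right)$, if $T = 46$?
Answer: $17763$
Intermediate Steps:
$23281 + \left(T + 4^{2}\right) \left(-89\right) = 23281 + \left(46 + 4^{2}\right) \left(-89\right) = 23281 + \left(46 + 16\right) \left(-89\right) = 23281 + 62 \left(-89\right) = 23281 - 5518 = 17763$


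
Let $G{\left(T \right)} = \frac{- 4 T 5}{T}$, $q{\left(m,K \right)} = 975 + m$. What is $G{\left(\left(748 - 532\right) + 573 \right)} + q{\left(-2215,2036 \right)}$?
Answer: $-1260$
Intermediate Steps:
$G{\left(T \right)} = -20$ ($G{\left(T \right)} = \frac{\left(-20\right) T}{T} = -20$)
$G{\left(\left(748 - 532\right) + 573 \right)} + q{\left(-2215,2036 \right)} = -20 + \left(975 - 2215\right) = -20 - 1240 = -1260$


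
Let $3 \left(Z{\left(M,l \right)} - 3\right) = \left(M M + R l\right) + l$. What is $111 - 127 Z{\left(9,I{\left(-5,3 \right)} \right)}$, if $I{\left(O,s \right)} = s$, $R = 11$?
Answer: $-5223$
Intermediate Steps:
$Z{\left(M,l \right)} = 3 + 4 l + \frac{M^{2}}{3}$ ($Z{\left(M,l \right)} = 3 + \frac{\left(M M + 11 l\right) + l}{3} = 3 + \frac{\left(M^{2} + 11 l\right) + l}{3} = 3 + \frac{M^{2} + 12 l}{3} = 3 + \left(4 l + \frac{M^{2}}{3}\right) = 3 + 4 l + \frac{M^{2}}{3}$)
$111 - 127 Z{\left(9,I{\left(-5,3 \right)} \right)} = 111 - 127 \left(3 + 4 \cdot 3 + \frac{9^{2}}{3}\right) = 111 - 127 \left(3 + 12 + \frac{1}{3} \cdot 81\right) = 111 - 127 \left(3 + 12 + 27\right) = 111 - 5334 = -5223$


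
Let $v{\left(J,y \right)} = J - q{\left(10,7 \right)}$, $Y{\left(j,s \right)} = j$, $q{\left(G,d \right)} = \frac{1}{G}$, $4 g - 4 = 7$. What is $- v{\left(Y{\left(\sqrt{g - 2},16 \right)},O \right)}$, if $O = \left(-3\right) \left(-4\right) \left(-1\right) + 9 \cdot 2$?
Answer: $\frac{1}{10} - \frac{\sqrt{3}}{2} \approx -0.76603$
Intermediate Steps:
$g = \frac{11}{4}$ ($g = 1 + \frac{1}{4} \cdot 7 = 1 + \frac{7}{4} = \frac{11}{4} \approx 2.75$)
$O = 6$ ($O = 12 \left(-1\right) + 18 = -12 + 18 = 6$)
$v{\left(J,y \right)} = - \frac{1}{10} + J$ ($v{\left(J,y \right)} = J - \frac{1}{10} = - \frac{1}{10} + J$)
$- v{\left(Y{\left(\sqrt{g - 2},16 \right)},O \right)} = - (- \frac{1}{10} + \sqrt{\frac{11}{4} - 2}) = - (- \frac{1}{10} + \sqrt{\frac{3}{4}}) = - (- \frac{1}{10} + \frac{\sqrt{3}}{2}) = \frac{1}{10} - \frac{\sqrt{3}}{2}$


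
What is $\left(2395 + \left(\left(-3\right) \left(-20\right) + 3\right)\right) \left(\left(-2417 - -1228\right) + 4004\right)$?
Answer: $6919270$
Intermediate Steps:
$\left(2395 + \left(\left(-3\right) \left(-20\right) + 3\right)\right) \left(\left(-2417 - -1228\right) + 4004\right) = \left(2395 + \left(60 + 3\right)\right) \left(\left(-2417 + 1228\right) + 4004\right) = \left(2395 + 63\right) \left(-1189 + 4004\right) = 2458 \cdot 2815 = 6919270$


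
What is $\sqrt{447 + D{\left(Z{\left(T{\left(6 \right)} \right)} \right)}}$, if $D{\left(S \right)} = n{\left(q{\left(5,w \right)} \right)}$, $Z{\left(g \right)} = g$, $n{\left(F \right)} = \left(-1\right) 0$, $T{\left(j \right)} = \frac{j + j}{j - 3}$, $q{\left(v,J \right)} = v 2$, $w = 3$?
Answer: $\sqrt{447} \approx 21.142$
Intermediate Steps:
$q{\left(v,J \right)} = 2 v$
$T{\left(j \right)} = \frac{2 j}{-3 + j}$
$n{\left(F \right)} = 0$
$D{\left(S \right)} = 0$
$\sqrt{447 + D{\left(Z{\left(T{\left(6 \right)} \right)} \right)}} = \sqrt{447 + 0} = \sqrt{447}$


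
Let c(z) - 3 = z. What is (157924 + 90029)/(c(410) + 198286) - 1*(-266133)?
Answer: 17626869640/66233 ≈ 2.6613e+5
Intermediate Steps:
c(z) = 3 + z
(157924 + 90029)/(c(410) + 198286) - 1*(-266133) = (157924 + 90029)/((3 + 410) + 198286) - 1*(-266133) = 247953/(413 + 198286) + 266133 = 247953/198699 + 266133 = 247953*(1/198699) + 266133 = 82651/66233 + 266133 = 17626869640/66233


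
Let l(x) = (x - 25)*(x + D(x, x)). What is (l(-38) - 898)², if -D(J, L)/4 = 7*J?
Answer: 4294967296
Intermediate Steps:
D(J, L) = -28*J
l(x) = -27*x*(-25 + x) (l(x) = (x - 25)*(x - 28*x) = (-25 + x)*(-27*x) = -27*x*(-25 + x))
(l(-38) - 898)² = (27*(-38)*(25 - 1*(-38)) - 898)² = (27*(-38)*(25 + 38) - 898)² = (27*(-38)*63 - 898)² = (-64638 - 898)² = (-65536)² = 4294967296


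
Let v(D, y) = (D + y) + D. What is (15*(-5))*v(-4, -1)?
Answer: 675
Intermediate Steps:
v(D, y) = y + 2*D
(15*(-5))*v(-4, -1) = (15*(-5))*(-1 + 2*(-4)) = -75*(-1 - 8) = -75*(-9) = 675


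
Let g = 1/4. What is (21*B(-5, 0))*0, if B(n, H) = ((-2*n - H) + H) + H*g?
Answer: 0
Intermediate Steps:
g = 1/4 ≈ 0.25000
B(n, H) = -2*n + H/4 (B(n, H) = ((-2*n - H) + H) + H*(1/4) = ((-H - 2*n) + H) + H/4 = -2*n + H/4)
(21*B(-5, 0))*0 = (21*(-2*(-5) + (1/4)*0))*0 = (21*(10 + 0))*0 = (21*10)*0 = 210*0 = 0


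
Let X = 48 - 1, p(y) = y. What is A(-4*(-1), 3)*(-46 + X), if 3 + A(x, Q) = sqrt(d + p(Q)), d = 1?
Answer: -1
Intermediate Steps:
A(x, Q) = -3 + sqrt(1 + Q)
X = 47
A(-4*(-1), 3)*(-46 + X) = (-3 + sqrt(1 + 3))*(-46 + 47) = (-3 + sqrt(4))*1 = (-3 + 2)*1 = -1*1 = -1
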